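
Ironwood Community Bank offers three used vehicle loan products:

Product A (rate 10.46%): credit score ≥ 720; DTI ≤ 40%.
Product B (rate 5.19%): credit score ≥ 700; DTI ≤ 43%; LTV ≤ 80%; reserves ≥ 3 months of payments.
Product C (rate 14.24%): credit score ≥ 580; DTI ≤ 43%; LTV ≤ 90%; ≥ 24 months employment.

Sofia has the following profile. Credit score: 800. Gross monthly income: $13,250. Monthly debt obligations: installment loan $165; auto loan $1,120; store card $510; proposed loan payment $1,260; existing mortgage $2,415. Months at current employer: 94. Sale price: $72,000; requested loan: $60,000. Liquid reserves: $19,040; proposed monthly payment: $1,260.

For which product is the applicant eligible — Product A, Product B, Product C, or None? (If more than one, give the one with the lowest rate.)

Total debts = (165 + 1,120 + 510 + 1,260 + 2,415) = 5,470; DTI = 5,470/13,250 = 41.3%.
LTV = 60,000/72,000 = 83.3%.
Reserves = 19,040/1,260 = 15.1 months.
Product A: score 800 ≥ 720; DTI 41.3% > 40% → does not qualify.
Product B: score 800 ≥ 700; DTI 41.3% ≤ 43%; LTV 83.3% > 80%; reserves 15.1 ≥ 3 mo → does not qualify.
Product C: score 800 ≥ 580; DTI 41.3% ≤ 43%; LTV 83.3% ≤ 90%; employment 94 ≥ 24 mo → qualifies.

Product C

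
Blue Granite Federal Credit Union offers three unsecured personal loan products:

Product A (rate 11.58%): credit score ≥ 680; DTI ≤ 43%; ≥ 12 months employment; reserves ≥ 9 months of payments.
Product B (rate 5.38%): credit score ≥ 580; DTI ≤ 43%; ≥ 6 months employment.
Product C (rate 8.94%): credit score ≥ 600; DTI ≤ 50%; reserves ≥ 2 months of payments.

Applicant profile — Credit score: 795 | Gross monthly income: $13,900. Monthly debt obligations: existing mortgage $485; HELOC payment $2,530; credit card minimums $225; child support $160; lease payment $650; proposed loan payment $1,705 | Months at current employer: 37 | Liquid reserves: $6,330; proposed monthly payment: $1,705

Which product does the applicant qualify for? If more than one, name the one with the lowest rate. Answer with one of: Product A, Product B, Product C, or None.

Total debts = (485 + 2,530 + 225 + 160 + 650 + 1,705) = 5,755; DTI = 5,755/13,900 = 41.4%.
Reserves = 6,330/1,705 = 3.7 months.
Product A: score 795 ≥ 680; DTI 41.4% ≤ 43%; employment 37 ≥ 12 mo; reserves 3.7 < 9 mo → does not qualify.
Product B: score 795 ≥ 580; DTI 41.4% ≤ 43%; employment 37 ≥ 6 mo → qualifies.
Product C: score 795 ≥ 600; DTI 41.4% ≤ 50%; reserves 3.7 ≥ 2 mo → qualifies.
Qualifying: Product B, Product C. Lowest rate is 5.38% → Product B.

Product B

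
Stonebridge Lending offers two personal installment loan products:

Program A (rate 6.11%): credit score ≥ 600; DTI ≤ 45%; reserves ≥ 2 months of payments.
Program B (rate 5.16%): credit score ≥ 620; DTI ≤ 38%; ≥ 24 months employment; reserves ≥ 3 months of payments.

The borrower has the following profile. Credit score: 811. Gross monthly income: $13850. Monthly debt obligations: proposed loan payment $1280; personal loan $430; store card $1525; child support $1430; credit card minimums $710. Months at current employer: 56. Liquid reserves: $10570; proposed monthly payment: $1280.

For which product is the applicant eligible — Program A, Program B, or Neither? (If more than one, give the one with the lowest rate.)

Program A

Total debts = (1,280 + 430 + 1,525 + 1,430 + 710) = 5,375; DTI = 5,375/13,850 = 38.8%.
Reserves = 10,570/1,280 = 8.3 months.
Program A: score 811 ≥ 600; DTI 38.8% ≤ 45%; reserves 8.3 ≥ 2 mo → qualifies.
Program B: score 811 ≥ 620; DTI 38.8% > 38%; employment 56 ≥ 24 mo; reserves 8.3 ≥ 3 mo → does not qualify.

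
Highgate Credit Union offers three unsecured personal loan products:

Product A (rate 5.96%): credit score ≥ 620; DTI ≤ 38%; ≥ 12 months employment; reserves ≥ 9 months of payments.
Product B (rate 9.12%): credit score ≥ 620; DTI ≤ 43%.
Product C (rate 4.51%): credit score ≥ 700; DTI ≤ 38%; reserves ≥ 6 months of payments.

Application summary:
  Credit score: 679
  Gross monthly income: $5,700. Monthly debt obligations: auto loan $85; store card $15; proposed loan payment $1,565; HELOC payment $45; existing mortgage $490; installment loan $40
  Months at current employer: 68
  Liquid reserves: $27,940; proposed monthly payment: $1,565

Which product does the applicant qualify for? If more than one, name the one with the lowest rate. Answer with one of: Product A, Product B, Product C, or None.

Product B

Total debts = (85 + 15 + 1,565 + 45 + 490 + 40) = 2,240; DTI = 2,240/5,700 = 39.3%.
Reserves = 27,940/1,565 = 17.9 months.
Product A: score 679 ≥ 620; DTI 39.3% > 38%; employment 68 ≥ 12 mo; reserves 17.9 ≥ 9 mo → does not qualify.
Product B: score 679 ≥ 620; DTI 39.3% ≤ 43% → qualifies.
Product C: score 679 < 700; DTI 39.3% > 38%; reserves 17.9 ≥ 6 mo → does not qualify.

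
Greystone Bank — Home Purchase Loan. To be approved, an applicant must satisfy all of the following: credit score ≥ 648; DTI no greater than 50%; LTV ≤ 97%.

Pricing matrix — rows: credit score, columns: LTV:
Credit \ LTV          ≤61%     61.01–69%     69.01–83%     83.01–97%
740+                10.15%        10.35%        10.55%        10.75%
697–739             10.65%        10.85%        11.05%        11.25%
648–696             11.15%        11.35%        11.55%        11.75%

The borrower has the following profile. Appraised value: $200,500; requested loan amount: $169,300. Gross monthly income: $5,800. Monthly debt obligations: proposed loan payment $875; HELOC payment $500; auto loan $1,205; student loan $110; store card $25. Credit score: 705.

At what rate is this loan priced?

Credit score 705 ≥ 648; Total monthly debts = (875 + 500 + 1,205 + 110 + 25) = 2,715. DTI: 2,715 ÷ 5,800 = 46.8%, within the 50% cap
LTV = 169,300/200,500 = 84.4% ≤ 97%
Score 705 is in the 697–739 band; LTV 84.4% is in the 83.01–97% band → 11.25%.

11.25%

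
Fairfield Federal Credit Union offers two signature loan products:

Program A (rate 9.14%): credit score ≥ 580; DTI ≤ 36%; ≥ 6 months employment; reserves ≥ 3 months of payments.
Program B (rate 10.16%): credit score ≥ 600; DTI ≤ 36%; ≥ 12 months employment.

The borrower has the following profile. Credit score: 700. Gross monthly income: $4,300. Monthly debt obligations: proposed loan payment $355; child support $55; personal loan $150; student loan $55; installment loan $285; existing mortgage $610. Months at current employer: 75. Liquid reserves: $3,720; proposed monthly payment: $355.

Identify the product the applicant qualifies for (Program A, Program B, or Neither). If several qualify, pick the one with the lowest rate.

Program A

Total debts = (355 + 55 + 150 + 55 + 285 + 610) = 1,510; DTI = 1,510/4,300 = 35.1%.
Reserves = 3,720/355 = 10.5 months.
Program A: score 700 ≥ 580; DTI 35.1% ≤ 36%; employment 75 ≥ 6 mo; reserves 10.5 ≥ 3 mo → qualifies.
Program B: score 700 ≥ 600; DTI 35.1% ≤ 36%; employment 75 ≥ 12 mo → qualifies.
Qualifying: Program A, Program B. Lowest rate is 9.14% → Program A.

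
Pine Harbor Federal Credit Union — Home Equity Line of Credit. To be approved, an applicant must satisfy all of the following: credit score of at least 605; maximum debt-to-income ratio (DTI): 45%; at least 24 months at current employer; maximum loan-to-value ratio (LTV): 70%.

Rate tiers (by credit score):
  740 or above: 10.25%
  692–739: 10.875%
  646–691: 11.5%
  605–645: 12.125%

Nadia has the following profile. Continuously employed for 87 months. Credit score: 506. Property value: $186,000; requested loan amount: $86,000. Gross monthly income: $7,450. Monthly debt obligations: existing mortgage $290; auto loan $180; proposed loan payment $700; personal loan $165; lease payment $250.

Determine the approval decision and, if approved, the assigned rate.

Denied

Credit score 506 < 605 (below minimum)
LTV: 86,000 ÷ 186,000 = 46.2%, within 70% cap
Employment 87 ≥ 24 months
Total monthly debts = (290 + 180 + 700 + 165 + 250) = 1,585. Debt-to-income = 1,585/7,450 = 21.3% — meets 45% limit
Not all requirements met → denied.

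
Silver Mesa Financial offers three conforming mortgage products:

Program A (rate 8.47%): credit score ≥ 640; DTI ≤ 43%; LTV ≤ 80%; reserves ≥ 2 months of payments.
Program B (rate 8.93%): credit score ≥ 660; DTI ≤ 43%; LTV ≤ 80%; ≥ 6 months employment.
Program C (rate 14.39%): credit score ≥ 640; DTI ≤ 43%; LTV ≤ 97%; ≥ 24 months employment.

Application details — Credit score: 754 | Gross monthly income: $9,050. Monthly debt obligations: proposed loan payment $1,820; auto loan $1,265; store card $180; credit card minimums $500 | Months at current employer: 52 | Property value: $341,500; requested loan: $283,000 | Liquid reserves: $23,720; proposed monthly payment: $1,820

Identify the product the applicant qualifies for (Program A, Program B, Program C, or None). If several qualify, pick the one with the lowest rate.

Program C

Total debts = (1,820 + 1,265 + 180 + 500) = 3,765; DTI = 3,765/9,050 = 41.6%.
LTV = 283,000/341,500 = 82.9%.
Reserves = 23,720/1,820 = 13.0 months.
Program A: score 754 ≥ 640; DTI 41.6% ≤ 43%; LTV 82.9% > 80%; reserves 13.0 ≥ 2 mo → does not qualify.
Program B: score 754 ≥ 660; DTI 41.6% ≤ 43%; LTV 82.9% > 80%; employment 52 ≥ 6 mo → does not qualify.
Program C: score 754 ≥ 640; DTI 41.6% ≤ 43%; LTV 82.9% ≤ 97%; employment 52 ≥ 24 mo → qualifies.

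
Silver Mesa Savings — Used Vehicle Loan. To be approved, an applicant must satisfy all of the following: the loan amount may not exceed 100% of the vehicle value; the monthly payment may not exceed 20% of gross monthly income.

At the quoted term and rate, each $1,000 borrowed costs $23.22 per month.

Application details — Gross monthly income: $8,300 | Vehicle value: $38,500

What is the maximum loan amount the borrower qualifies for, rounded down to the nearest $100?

$38,500

Payment cap: 20% × $8,300 = $1,660/month.
At $23.22 per $1,000, that supports 1,660/23.22 × 1,000 ≈ $71,490 → $71,400.
LTV cap: 100% × $38,500 = $38,500 → $38,500.
Binding constraint: loan-to-value.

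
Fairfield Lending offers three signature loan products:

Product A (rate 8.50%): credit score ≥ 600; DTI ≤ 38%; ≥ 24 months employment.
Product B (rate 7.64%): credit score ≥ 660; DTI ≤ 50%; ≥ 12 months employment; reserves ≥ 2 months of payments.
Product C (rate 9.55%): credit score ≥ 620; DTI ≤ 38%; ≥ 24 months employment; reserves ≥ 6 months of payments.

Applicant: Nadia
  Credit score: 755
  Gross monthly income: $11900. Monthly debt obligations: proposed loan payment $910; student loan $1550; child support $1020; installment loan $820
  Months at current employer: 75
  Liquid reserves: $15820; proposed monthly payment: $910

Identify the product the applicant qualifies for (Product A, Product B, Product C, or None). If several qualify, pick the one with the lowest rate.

Total debts = (910 + 1,550 + 1,020 + 820) = 4,300; DTI = 4,300/11,900 = 36.1%.
Reserves = 15,820/910 = 17.4 months.
Product A: score 755 ≥ 600; DTI 36.1% ≤ 38%; employment 75 ≥ 24 mo → qualifies.
Product B: score 755 ≥ 660; DTI 36.1% ≤ 50%; employment 75 ≥ 12 mo; reserves 17.4 ≥ 2 mo → qualifies.
Product C: score 755 ≥ 620; DTI 36.1% ≤ 38%; employment 75 ≥ 24 mo; reserves 17.4 ≥ 6 mo → qualifies.
Qualifying: Product A, Product B, Product C. Lowest rate is 7.64% → Product B.

Product B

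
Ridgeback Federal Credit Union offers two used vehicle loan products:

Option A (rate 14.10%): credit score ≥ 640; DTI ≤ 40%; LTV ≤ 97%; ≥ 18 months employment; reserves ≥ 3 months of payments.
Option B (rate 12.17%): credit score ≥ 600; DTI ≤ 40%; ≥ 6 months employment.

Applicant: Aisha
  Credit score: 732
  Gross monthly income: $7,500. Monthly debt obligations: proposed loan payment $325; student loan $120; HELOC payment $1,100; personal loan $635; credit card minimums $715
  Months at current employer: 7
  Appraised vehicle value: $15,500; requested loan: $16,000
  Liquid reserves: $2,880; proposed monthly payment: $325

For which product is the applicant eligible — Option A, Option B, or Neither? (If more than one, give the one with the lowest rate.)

Option B

Total debts = (325 + 120 + 1,100 + 635 + 715) = 2,895; DTI = 2,895/7,500 = 38.6%.
LTV = 16,000/15,500 = 103.2%.
Reserves = 2,880/325 = 8.9 months.
Option A: score 732 ≥ 640; DTI 38.6% ≤ 40%; LTV 103.2% > 97%; employment 7 < 18 mo; reserves 8.9 ≥ 3 mo → does not qualify.
Option B: score 732 ≥ 600; DTI 38.6% ≤ 40%; employment 7 ≥ 6 mo → qualifies.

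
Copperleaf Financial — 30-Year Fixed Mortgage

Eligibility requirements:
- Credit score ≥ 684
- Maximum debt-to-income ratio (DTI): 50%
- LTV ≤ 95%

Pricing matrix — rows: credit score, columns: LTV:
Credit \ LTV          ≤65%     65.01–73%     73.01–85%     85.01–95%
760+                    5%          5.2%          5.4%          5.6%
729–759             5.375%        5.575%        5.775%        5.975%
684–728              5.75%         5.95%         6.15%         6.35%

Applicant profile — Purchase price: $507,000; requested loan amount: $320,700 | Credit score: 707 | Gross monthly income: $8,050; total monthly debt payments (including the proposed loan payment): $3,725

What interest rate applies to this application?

5.75%

Credit score 707 ≥ 684; DTI: 3,725 ÷ 8,050 = 46.3%, within the 50% cap
LTV: 320,700 ÷ 507,000 = 63.3%, within 95% cap
Score 707 is in the 684–728 band; LTV 63.3% is in the ≤65% band → 5.75%.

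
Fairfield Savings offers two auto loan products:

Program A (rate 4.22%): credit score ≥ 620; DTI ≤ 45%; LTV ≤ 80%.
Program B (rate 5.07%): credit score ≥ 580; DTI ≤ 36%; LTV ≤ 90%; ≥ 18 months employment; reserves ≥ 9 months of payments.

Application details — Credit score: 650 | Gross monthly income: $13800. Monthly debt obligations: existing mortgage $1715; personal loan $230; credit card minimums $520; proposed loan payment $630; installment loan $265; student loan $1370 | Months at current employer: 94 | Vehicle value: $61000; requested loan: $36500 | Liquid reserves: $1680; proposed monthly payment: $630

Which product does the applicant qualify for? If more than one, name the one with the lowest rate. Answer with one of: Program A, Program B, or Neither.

Total debts = (1,715 + 230 + 520 + 630 + 265 + 1,370) = 4,730; DTI = 4,730/13,800 = 34.3%.
LTV = 36,500/61,000 = 59.8%.
Reserves = 1,680/630 = 2.7 months.
Program A: score 650 ≥ 620; DTI 34.3% ≤ 45%; LTV 59.8% ≤ 80% → qualifies.
Program B: score 650 ≥ 580; DTI 34.3% ≤ 36%; LTV 59.8% ≤ 90%; employment 94 ≥ 18 mo; reserves 2.7 < 9 mo → does not qualify.

Program A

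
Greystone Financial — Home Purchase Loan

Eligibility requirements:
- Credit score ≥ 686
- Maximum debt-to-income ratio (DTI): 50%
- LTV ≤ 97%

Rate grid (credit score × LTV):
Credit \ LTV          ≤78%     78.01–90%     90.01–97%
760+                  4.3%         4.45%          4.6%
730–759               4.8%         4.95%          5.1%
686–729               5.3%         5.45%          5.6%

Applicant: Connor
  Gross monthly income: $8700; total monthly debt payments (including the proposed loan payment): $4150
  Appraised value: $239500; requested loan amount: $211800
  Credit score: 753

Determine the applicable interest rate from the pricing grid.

Credit score 753 ≥ 686; DTI: 4,150 ÷ 8,700 = 47.7%, within the 50% cap
LTV = 211,800/239,500 = 88.4% ≤ 97%
Credit 753 → row 730–759; LTV 88.4% → column 78.01–90%. Grid cell → 4.95%.

4.95%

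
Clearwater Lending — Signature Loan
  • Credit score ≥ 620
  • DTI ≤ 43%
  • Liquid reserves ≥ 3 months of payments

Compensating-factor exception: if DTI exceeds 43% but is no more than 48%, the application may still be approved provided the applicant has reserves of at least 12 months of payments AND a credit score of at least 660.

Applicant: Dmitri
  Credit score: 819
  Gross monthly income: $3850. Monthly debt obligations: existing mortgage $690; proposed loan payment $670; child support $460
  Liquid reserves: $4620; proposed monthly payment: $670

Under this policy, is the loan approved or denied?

Credit score 819 ≥ 620 (meets base)
Total debts = (690 + 670 + 460) = 1,820. DTI = 1,820/3,850 = 47.3% > 43% — standard DTI limit exceeded.
Reserves: 4,620 ÷ 670 = 6.9 months (meets 3-month minimum)
DTI 47.3% is within the 43%–48% exception band; checking compensating factors.
Override check — reserves: 6.9 mo (short of 12); score: 819 (ok).
Compensating-factor requirement not fully met.

Denied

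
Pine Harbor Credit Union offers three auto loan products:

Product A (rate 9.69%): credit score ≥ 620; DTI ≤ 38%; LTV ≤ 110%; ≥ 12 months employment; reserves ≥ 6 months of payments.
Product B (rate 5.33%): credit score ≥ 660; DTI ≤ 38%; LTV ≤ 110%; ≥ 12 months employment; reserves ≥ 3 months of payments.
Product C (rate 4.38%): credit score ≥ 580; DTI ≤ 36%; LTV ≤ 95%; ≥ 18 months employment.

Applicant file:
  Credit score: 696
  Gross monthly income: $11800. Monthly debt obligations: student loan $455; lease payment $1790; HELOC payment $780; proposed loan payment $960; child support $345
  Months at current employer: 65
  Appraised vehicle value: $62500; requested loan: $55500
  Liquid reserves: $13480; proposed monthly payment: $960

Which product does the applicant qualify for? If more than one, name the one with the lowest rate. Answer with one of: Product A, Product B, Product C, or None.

Total debts = (455 + 1,790 + 780 + 960 + 345) = 4,330; DTI = 4,330/11,800 = 36.7%.
LTV = 55,500/62,500 = 88.8%.
Reserves = 13,480/960 = 14.0 months.
Product A: score 696 ≥ 620; DTI 36.7% ≤ 38%; LTV 88.8% ≤ 110%; employment 65 ≥ 12 mo; reserves 14.0 ≥ 6 mo → qualifies.
Product B: score 696 ≥ 660; DTI 36.7% ≤ 38%; LTV 88.8% ≤ 110%; employment 65 ≥ 12 mo; reserves 14.0 ≥ 3 mo → qualifies.
Product C: score 696 ≥ 580; DTI 36.7% > 36%; LTV 88.8% ≤ 95%; employment 65 ≥ 18 mo → does not qualify.
Qualifying: Product A, Product B. Lowest rate is 5.33% → Product B.

Product B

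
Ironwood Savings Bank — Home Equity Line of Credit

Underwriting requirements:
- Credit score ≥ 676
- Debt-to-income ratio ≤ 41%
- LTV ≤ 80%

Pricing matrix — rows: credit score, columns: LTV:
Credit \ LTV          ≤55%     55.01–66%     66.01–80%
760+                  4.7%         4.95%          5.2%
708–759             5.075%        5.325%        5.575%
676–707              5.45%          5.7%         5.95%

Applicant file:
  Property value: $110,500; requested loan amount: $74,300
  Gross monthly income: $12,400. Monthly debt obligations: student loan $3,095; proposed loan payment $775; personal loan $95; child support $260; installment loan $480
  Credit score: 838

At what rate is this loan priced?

Credit score 838 ≥ 676; Total monthly debts = (3,095 + 775 + 95 + 260 + 480) = 4,705. DTI: 4,705 ÷ 12,400 = 37.9%, within the 41% cap
LTV: 74,300 ÷ 110,500 = 67.2%, within 80% cap
Credit 838 → row 760+; LTV 67.2% → column 66.01–80%. Grid cell → 5.2%.

5.2%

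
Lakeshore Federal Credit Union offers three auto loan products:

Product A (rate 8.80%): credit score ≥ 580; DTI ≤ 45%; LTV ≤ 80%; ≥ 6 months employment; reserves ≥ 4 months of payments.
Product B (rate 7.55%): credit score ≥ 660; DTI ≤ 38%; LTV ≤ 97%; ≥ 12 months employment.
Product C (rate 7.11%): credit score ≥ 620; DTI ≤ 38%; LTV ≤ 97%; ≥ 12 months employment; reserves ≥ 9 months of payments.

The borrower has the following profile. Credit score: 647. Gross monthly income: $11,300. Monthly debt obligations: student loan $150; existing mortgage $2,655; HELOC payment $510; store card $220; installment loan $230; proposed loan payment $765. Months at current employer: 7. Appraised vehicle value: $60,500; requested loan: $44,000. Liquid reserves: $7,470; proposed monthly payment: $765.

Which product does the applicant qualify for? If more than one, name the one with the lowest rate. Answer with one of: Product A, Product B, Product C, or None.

Total debts = (150 + 2,655 + 510 + 220 + 230 + 765) = 4,530; DTI = 4,530/11,300 = 40.1%.
LTV = 44,000/60,500 = 72.7%.
Reserves = 7,470/765 = 9.8 months.
Product A: score 647 ≥ 580; DTI 40.1% ≤ 45%; LTV 72.7% ≤ 80%; employment 7 ≥ 6 mo; reserves 9.8 ≥ 4 mo → qualifies.
Product B: score 647 < 660; DTI 40.1% > 38%; LTV 72.7% ≤ 97%; employment 7 < 12 mo → does not qualify.
Product C: score 647 ≥ 620; DTI 40.1% > 38%; LTV 72.7% ≤ 97%; employment 7 < 12 mo; reserves 9.8 ≥ 9 mo → does not qualify.

Product A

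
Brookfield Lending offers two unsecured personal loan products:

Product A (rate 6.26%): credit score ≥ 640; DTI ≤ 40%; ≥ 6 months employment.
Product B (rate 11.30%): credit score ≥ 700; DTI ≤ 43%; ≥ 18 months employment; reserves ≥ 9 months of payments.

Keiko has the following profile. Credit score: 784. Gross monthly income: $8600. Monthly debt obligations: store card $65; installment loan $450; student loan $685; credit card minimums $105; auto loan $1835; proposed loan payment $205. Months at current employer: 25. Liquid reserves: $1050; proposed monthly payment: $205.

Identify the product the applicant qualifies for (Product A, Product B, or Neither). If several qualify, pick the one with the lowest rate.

Product A

Total debts = (65 + 450 + 685 + 105 + 1,835 + 205) = 3,345; DTI = 3,345/8,600 = 38.9%.
Reserves = 1,050/205 = 5.1 months.
Product A: score 784 ≥ 640; DTI 38.9% ≤ 40%; employment 25 ≥ 6 mo → qualifies.
Product B: score 784 ≥ 700; DTI 38.9% ≤ 43%; employment 25 ≥ 18 mo; reserves 5.1 < 9 mo → does not qualify.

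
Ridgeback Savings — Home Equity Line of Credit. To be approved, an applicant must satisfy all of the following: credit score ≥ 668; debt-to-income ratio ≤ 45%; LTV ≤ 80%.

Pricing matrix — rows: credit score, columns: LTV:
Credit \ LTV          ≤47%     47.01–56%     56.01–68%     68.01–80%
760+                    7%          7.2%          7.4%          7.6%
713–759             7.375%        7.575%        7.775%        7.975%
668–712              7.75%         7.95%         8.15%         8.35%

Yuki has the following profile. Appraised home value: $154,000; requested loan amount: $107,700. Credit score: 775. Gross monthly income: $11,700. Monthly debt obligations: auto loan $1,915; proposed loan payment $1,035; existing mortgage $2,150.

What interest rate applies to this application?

Credit score 775 ≥ 668; Total monthly debts = (1,915 + 1,035 + 2,150) = 5,100. DTI = 5,100/11,700 = 43.6% ≤ 45%
LTV: 107,700 ÷ 154,000 = 69.9%, within 80% cap
Credit 775 → row 760+; LTV 69.9% → column 68.01–80%. Grid cell → 7.6%.

7.6%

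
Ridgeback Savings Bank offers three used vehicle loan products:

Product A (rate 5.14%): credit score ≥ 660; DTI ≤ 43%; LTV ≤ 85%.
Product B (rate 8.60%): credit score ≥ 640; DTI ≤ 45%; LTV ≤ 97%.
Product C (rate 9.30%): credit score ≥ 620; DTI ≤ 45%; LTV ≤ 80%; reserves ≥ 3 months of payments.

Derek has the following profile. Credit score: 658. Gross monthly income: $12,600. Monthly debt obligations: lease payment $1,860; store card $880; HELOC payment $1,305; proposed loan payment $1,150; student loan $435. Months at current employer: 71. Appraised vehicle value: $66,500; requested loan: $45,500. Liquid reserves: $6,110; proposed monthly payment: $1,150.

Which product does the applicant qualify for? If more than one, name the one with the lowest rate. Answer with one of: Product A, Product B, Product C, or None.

Product B

Total debts = (1,860 + 880 + 1,305 + 1,150 + 435) = 5,630; DTI = 5,630/12,600 = 44.7%.
LTV = 45,500/66,500 = 68.4%.
Reserves = 6,110/1,150 = 5.3 months.
Product A: score 658 < 660; DTI 44.7% > 43%; LTV 68.4% ≤ 85% → does not qualify.
Product B: score 658 ≥ 640; DTI 44.7% ≤ 45%; LTV 68.4% ≤ 97% → qualifies.
Product C: score 658 ≥ 620; DTI 44.7% ≤ 45%; LTV 68.4% ≤ 80%; reserves 5.3 ≥ 3 mo → qualifies.
Qualifying: Product B, Product C. Lowest rate is 8.60% → Product B.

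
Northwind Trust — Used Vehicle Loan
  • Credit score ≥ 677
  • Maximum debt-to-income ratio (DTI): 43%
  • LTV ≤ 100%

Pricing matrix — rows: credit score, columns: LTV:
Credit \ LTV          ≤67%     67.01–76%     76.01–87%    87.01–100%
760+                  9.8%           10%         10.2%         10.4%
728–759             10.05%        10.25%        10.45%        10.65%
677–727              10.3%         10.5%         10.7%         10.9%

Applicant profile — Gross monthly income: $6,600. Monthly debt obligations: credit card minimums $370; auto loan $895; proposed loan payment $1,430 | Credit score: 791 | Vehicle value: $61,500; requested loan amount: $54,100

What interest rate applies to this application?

Credit score 791 ≥ 677; Total monthly debts = (370 + 895 + 1,430) = 2,695. DTI = 2,695/6,600 = 40.8% ≤ 43%
Loan-to-value = 54,100/61,500 = 88% — pass (100% max)
Credit 791 → row 760+; LTV 88% → column 87.01–100%. Grid cell → 10.4%.

10.4%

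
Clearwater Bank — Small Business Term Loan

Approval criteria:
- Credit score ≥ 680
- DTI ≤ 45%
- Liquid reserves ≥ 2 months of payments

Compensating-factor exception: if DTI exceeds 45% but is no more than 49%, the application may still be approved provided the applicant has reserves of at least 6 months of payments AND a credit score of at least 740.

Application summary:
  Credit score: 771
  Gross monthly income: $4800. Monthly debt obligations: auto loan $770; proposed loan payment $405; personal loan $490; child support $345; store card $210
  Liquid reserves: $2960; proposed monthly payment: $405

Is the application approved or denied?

Approved

Credit score 771 ≥ 680 (meets base)
Total debts = (770 + 405 + 490 + 345 + 210) = 2,220. DTI = 2,220/4,800 = 46.2% > 45% — standard DTI limit exceeded.
Reserves: 2,960 ÷ 405 = 7.3 months (meets 2-month minimum)
DTI 46.2% is within the 45%–49% exception band; checking compensating factors.
Override check — reserves: 7.3 mo (ok); score: 771 (ok).
Both override conditions satisfied; DTI exception granted.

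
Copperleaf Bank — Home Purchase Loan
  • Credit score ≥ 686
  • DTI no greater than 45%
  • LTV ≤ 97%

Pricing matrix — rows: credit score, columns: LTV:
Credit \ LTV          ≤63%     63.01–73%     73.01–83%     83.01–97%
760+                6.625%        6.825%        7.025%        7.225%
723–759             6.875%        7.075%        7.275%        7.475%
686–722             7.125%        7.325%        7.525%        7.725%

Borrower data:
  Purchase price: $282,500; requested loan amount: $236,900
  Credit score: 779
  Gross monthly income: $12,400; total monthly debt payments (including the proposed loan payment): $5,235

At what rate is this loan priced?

Credit score 779 ≥ 686; DTI = 5,235/12,400 = 42.2% ≤ 45%
Loan-to-value = 236,900/282,500 = 83.9% — pass (97% max)
Row: 779 falls in 760+. Column: 83.9% falls in 83.01–97%. Rate = 7.225%.

7.225%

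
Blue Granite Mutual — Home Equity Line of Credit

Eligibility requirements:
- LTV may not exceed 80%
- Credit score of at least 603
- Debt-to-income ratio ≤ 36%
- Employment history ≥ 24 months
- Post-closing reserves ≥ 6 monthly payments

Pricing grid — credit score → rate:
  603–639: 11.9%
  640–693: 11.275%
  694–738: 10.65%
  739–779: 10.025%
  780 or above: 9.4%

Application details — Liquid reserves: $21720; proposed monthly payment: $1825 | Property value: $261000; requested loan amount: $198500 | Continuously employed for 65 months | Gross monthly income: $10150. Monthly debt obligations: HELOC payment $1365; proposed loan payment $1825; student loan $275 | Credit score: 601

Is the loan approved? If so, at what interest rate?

Credit score 601 < 603 (below minimum)
Loan-to-value = 198,500/261,000 = 76.1% — pass (80% max)
Total monthly debts = (1,365 + 1,825 + 275) = 3,465. DTI: 3,465 ÷ 10,150 = 34.1%, within the 36% cap
Employment 65 ≥ 24 months
Liquid reserves cover 21,720/1,825 = 11.9 months — ≥ 6 required
Not all requirements met → denied.

Denied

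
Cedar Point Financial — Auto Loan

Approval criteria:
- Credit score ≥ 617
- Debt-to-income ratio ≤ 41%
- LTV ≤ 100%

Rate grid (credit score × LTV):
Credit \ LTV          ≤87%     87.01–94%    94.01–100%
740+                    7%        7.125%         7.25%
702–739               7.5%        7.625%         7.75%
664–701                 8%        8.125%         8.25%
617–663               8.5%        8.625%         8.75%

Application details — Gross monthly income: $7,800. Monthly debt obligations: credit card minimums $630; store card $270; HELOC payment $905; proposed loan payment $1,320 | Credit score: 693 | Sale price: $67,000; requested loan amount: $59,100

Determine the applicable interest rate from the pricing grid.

Credit score 693 ≥ 617; Total monthly debts = (630 + 270 + 905 + 1,320) = 3,125. DTI = 3,125/7,800 = 40.1% ≤ 41%
LTV = 59,100/67,000 = 88.2% ≤ 100%
Row: 693 falls in 664–701. Column: 88.2% falls in 87.01–94%. Rate = 8.125%.

8.125%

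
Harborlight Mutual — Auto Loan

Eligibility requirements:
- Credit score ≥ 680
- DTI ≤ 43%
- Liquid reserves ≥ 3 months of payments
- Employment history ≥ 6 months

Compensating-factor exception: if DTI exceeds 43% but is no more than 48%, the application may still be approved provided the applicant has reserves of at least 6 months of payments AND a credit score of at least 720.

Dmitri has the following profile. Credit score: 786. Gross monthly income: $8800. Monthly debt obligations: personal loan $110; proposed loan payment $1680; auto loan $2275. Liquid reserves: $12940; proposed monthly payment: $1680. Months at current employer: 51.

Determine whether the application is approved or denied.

Credit score 786 ≥ 680 (meets base)
Total debts = (110 + 1,680 + 2,275) = 4,065. DTI: 4,065 ÷ 8,800 = 46.2%, over the 43% base limit.
Reserves: 12,940 ÷ 1,680 = 7.7 months (meets 3-month minimum)
Employment 51 ≥ 6 months
DTI 46.2% is within the 43%–48% exception band; checking compensating factors.
Override check — reserves: 7.7 mo (ok); score: 786 (ok).
Both override conditions satisfied; DTI exception granted.

Approved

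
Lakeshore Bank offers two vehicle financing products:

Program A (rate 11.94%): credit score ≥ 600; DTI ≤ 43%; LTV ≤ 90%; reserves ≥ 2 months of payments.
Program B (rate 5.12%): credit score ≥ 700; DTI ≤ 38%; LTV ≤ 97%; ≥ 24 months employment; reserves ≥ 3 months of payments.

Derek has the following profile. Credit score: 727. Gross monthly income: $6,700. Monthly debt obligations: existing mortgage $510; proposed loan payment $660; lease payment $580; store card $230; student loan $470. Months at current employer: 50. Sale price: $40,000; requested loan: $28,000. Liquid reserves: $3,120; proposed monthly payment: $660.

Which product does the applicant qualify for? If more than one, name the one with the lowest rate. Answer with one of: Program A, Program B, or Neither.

Program B

Total debts = (510 + 660 + 580 + 230 + 470) = 2,450; DTI = 2,450/6,700 = 36.6%.
LTV = 28,000/40,000 = 70%.
Reserves = 3,120/660 = 4.7 months.
Program A: score 727 ≥ 600; DTI 36.6% ≤ 43%; LTV 70% ≤ 90%; reserves 4.7 ≥ 2 mo → qualifies.
Program B: score 727 ≥ 700; DTI 36.6% ≤ 38%; LTV 70% ≤ 97%; employment 50 ≥ 24 mo; reserves 4.7 ≥ 3 mo → qualifies.
Qualifying: Program A, Program B. Lowest rate is 5.12% → Program B.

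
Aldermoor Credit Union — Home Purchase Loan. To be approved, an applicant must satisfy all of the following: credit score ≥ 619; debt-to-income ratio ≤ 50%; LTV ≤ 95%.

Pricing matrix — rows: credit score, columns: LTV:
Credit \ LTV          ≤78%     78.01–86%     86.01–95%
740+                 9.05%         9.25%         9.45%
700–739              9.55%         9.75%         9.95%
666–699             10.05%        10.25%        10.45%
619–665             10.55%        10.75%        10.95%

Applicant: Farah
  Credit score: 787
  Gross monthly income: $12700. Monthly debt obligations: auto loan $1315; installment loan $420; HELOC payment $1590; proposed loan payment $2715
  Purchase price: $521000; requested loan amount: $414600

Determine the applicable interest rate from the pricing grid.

Credit score 787 ≥ 619; Total monthly debts = (1,315 + 420 + 1,590 + 2,715) = 6,040. Debt-to-income = 6,040/12,700 = 47.6% — meets 50% limit
LTV: 414,600 ÷ 521,000 = 79.6%, within 95% cap
Credit 787 → row 740+; LTV 79.6% → column 78.01–86%. Grid cell → 9.25%.

9.25%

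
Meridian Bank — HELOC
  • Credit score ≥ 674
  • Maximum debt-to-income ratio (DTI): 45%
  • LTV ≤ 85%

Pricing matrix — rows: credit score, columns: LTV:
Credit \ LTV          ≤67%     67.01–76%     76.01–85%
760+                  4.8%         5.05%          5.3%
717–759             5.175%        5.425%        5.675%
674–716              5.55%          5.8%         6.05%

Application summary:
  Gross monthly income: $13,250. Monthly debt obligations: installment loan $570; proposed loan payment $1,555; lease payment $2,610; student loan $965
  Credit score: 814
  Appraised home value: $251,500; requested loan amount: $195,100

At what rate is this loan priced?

5.3%

Credit score 814 ≥ 674; Total monthly debts = (570 + 1,555 + 2,610 + 965) = 5,700. Debt-to-income = 5,700/13,250 = 43% — meets 45% limit
LTV: 195,100 ÷ 251,500 = 77.6%, within 85% cap
Score 814 is in the 760+ band; LTV 77.6% is in the 76.01–85% band → 5.3%.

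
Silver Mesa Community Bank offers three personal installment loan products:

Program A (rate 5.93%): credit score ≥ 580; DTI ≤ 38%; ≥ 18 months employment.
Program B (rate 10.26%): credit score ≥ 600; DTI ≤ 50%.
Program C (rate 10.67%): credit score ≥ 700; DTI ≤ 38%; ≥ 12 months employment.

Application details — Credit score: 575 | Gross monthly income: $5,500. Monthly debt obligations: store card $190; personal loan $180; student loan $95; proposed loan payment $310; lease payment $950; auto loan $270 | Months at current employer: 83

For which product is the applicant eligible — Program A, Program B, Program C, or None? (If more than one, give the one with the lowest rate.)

None

Total debts = (190 + 180 + 95 + 310 + 950 + 270) = 1,995; DTI = 1,995/5,500 = 36.3%.
Program A: score 575 < 580; DTI 36.3% ≤ 38%; employment 83 ≥ 18 mo → does not qualify.
Program B: score 575 < 600; DTI 36.3% ≤ 50% → does not qualify.
Program C: score 575 < 700; DTI 36.3% ≤ 38%; employment 83 ≥ 12 mo → does not qualify.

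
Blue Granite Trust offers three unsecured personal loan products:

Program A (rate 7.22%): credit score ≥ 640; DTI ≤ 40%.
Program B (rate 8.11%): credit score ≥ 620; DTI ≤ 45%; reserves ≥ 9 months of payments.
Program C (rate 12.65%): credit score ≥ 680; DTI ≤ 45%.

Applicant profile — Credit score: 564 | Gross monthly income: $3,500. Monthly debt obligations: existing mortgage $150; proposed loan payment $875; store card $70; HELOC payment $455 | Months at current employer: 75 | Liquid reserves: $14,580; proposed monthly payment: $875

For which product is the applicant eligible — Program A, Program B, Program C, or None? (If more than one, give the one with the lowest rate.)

None

Total debts = (150 + 875 + 70 + 455) = 1,550; DTI = 1,550/3,500 = 44.3%.
Reserves = 14,580/875 = 16.7 months.
Program A: score 564 < 640; DTI 44.3% > 40% → does not qualify.
Program B: score 564 < 620; DTI 44.3% ≤ 45%; reserves 16.7 ≥ 9 mo → does not qualify.
Program C: score 564 < 680; DTI 44.3% ≤ 45% → does not qualify.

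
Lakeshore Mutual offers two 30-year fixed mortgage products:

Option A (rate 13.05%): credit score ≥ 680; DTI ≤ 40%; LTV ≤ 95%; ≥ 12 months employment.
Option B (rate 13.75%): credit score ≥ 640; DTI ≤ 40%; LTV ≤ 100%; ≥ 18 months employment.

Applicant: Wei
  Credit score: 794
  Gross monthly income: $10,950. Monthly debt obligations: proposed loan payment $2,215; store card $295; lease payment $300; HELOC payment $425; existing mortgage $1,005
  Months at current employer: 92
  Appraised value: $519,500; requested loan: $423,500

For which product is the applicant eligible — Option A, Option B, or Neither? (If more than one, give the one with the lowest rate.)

Option A

Total debts = (2,215 + 295 + 300 + 425 + 1,005) = 4,240; DTI = 4,240/10,950 = 38.7%.
LTV = 423,500/519,500 = 81.5%.
Option A: score 794 ≥ 680; DTI 38.7% ≤ 40%; LTV 81.5% ≤ 95%; employment 92 ≥ 12 mo → qualifies.
Option B: score 794 ≥ 640; DTI 38.7% ≤ 40%; LTV 81.5% ≤ 100%; employment 92 ≥ 18 mo → qualifies.
Qualifying: Option A, Option B. Lowest rate is 13.05% → Option A.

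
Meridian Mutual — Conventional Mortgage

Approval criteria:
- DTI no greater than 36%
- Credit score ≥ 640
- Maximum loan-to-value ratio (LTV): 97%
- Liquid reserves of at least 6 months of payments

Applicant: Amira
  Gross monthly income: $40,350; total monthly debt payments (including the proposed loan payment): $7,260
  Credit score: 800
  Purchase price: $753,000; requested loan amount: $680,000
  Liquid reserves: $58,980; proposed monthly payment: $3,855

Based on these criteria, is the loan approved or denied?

Approved

DTI = 7,260/40,350 = 18% ≤ 36%
Credit score 800 ≥ 640 (meets)
LTV = 680,000/753,000 = 90.3% ≤ 97%
Liquid reserves cover 58,980/3,855 = 15.3 months — ≥ 6 required
All criteria satisfied.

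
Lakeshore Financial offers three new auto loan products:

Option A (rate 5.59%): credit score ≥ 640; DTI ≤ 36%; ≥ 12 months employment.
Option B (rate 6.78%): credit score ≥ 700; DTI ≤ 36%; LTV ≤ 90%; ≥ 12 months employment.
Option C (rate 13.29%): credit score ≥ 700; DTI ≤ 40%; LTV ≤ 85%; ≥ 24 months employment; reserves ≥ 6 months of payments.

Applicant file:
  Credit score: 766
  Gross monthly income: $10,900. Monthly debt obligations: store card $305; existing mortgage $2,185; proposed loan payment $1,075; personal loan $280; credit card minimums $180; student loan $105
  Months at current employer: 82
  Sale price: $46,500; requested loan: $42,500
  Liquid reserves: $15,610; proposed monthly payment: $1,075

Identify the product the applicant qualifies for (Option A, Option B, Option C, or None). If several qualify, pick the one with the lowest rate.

Total debts = (305 + 2,185 + 1,075 + 280 + 180 + 105) = 4,130; DTI = 4,130/10,900 = 37.9%.
LTV = 42,500/46,500 = 91.4%.
Reserves = 15,610/1,075 = 14.5 months.
Option A: score 766 ≥ 640; DTI 37.9% > 36%; employment 82 ≥ 12 mo → does not qualify.
Option B: score 766 ≥ 700; DTI 37.9% > 36%; LTV 91.4% > 90%; employment 82 ≥ 12 mo → does not qualify.
Option C: score 766 ≥ 700; DTI 37.9% ≤ 40%; LTV 91.4% > 85%; employment 82 ≥ 24 mo; reserves 14.5 ≥ 6 mo → does not qualify.

None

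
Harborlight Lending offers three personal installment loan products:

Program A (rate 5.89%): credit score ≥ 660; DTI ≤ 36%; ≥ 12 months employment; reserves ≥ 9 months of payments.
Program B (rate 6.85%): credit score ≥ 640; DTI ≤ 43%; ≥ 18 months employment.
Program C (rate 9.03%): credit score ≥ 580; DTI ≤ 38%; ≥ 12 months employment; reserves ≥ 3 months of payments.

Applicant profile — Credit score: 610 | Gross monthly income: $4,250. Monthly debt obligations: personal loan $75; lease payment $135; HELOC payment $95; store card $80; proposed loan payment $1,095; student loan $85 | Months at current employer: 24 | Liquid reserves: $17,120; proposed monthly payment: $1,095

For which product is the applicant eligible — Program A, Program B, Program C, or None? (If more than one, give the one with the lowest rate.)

Program C

Total debts = (75 + 135 + 95 + 80 + 1,095 + 85) = 1,565; DTI = 1,565/4,250 = 36.8%.
Reserves = 17,120/1,095 = 15.6 months.
Program A: score 610 < 660; DTI 36.8% > 36%; employment 24 ≥ 12 mo; reserves 15.6 ≥ 9 mo → does not qualify.
Program B: score 610 < 640; DTI 36.8% ≤ 43%; employment 24 ≥ 18 mo → does not qualify.
Program C: score 610 ≥ 580; DTI 36.8% ≤ 38%; employment 24 ≥ 12 mo; reserves 15.6 ≥ 3 mo → qualifies.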